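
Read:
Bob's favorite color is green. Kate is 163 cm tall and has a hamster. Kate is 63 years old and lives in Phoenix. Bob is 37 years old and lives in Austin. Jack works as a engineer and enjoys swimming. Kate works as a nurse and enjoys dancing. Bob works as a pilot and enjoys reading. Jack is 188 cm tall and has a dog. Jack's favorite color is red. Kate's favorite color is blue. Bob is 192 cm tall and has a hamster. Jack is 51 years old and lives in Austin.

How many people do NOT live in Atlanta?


Not in Atlanta: 3

3


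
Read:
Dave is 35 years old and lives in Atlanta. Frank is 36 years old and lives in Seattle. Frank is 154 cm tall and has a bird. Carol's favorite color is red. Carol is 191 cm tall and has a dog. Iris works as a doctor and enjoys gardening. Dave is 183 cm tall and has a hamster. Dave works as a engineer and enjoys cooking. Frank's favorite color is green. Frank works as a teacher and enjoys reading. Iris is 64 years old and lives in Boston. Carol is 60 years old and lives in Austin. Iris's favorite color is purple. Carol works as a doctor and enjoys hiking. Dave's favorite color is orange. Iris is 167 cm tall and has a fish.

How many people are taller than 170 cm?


Taller than 170: 2

2


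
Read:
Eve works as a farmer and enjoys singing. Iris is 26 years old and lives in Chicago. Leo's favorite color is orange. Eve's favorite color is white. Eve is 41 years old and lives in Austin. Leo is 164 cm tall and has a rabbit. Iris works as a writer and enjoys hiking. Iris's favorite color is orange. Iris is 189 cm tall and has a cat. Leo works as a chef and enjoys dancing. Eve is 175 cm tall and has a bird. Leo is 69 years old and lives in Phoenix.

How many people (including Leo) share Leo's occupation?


Leo is a chef. Count = 1

1


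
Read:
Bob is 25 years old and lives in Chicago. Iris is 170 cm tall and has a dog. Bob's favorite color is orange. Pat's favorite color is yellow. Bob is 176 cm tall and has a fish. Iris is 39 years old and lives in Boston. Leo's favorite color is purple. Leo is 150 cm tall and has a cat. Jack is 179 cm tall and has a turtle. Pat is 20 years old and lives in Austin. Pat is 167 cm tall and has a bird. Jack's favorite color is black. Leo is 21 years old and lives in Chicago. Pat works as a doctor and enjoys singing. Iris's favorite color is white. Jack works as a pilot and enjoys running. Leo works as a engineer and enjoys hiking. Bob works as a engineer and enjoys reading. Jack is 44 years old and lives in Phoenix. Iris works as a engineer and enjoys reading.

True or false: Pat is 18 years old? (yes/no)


Pat is actually 20. no

no


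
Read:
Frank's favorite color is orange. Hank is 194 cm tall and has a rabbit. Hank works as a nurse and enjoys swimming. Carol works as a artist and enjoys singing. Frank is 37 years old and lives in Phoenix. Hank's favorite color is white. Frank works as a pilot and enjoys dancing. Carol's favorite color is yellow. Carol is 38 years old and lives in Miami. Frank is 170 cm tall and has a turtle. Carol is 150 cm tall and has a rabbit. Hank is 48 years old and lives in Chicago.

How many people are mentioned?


People: Frank, Carol, Hank. Count = 3

3


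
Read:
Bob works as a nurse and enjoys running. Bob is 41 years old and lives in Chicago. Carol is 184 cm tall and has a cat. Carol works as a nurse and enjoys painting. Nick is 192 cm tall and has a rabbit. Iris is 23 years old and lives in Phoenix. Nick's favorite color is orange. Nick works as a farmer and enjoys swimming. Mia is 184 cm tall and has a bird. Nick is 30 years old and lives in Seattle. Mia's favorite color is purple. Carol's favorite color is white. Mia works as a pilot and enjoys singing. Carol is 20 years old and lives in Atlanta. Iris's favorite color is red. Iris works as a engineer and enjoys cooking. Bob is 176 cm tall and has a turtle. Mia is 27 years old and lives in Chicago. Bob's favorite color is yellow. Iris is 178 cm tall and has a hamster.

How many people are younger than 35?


Filter: 4

4


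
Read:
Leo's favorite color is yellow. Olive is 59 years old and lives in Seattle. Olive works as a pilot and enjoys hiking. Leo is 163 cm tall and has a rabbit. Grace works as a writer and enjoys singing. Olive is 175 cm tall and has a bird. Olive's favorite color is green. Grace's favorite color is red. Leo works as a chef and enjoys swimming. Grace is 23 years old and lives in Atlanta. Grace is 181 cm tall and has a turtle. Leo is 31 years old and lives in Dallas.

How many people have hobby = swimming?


Count: 1

1


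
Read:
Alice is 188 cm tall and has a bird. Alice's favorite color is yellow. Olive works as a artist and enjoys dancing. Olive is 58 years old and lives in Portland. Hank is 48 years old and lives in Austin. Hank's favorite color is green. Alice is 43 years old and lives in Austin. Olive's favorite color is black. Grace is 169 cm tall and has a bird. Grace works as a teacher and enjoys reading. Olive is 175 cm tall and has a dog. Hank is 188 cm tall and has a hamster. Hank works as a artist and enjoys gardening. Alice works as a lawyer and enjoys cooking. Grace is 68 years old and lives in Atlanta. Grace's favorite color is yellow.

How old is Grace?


Grace is 68 years old

68


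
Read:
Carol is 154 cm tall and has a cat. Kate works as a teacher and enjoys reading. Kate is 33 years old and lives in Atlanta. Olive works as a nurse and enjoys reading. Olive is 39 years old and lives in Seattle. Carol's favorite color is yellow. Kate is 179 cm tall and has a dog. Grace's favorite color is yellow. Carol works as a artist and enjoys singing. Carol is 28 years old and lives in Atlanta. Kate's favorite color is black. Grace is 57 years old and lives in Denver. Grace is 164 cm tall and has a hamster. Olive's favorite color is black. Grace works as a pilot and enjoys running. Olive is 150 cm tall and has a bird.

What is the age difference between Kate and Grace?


|33 - 57| = 24

24


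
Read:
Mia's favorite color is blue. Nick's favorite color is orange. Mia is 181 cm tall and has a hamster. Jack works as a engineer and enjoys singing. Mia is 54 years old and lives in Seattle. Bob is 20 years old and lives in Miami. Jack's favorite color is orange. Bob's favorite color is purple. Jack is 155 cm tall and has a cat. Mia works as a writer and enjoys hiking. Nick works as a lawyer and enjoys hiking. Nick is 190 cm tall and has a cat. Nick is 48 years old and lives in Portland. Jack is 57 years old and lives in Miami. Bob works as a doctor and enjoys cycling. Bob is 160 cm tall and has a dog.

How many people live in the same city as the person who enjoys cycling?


Person with hobby cycling is Bob, city Miami. Count = 2

2


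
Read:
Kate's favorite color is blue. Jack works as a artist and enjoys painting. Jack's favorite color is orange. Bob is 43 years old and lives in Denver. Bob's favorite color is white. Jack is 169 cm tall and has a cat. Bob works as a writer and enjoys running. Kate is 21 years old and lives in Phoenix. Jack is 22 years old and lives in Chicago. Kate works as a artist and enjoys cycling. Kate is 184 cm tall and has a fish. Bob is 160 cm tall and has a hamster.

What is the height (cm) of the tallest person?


Tallest: Kate at 184 cm

184


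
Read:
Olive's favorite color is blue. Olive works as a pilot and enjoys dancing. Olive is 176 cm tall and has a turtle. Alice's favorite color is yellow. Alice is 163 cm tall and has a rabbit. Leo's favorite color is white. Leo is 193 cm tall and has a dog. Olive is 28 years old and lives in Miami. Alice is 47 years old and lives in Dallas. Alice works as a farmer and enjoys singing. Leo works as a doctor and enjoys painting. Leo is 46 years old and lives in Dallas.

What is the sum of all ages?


46+47+28 = 121

121


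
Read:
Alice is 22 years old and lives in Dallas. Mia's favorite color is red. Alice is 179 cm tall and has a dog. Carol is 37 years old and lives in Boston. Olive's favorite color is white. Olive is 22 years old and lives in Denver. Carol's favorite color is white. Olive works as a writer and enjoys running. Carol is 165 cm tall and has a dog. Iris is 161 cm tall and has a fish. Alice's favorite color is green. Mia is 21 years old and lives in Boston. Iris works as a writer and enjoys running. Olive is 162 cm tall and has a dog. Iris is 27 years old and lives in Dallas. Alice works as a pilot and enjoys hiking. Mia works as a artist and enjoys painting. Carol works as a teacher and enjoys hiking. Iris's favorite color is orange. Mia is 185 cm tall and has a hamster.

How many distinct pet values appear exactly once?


Unique pet values: 2

2


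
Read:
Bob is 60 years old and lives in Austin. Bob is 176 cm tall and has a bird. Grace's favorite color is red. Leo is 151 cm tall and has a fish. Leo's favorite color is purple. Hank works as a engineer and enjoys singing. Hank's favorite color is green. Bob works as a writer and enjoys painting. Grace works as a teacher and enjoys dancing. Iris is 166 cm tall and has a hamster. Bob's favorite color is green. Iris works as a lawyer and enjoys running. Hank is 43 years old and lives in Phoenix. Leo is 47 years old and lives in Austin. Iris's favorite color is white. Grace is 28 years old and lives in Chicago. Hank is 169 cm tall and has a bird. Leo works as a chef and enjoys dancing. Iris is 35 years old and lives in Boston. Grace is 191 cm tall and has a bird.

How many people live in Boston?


Count in Boston: 1

1


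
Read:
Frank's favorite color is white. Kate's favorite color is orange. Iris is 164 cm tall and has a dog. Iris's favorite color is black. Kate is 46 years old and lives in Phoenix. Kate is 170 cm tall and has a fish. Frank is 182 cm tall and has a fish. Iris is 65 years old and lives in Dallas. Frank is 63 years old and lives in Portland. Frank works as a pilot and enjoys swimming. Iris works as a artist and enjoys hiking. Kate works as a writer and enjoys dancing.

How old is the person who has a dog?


Person with dog is Iris, age 65

65


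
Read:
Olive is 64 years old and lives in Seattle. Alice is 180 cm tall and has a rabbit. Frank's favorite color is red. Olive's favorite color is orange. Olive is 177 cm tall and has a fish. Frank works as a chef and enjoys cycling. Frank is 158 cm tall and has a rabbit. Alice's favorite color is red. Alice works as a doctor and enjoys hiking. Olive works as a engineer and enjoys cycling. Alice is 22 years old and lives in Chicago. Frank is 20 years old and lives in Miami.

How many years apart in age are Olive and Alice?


64 vs 22, diff = 42

42


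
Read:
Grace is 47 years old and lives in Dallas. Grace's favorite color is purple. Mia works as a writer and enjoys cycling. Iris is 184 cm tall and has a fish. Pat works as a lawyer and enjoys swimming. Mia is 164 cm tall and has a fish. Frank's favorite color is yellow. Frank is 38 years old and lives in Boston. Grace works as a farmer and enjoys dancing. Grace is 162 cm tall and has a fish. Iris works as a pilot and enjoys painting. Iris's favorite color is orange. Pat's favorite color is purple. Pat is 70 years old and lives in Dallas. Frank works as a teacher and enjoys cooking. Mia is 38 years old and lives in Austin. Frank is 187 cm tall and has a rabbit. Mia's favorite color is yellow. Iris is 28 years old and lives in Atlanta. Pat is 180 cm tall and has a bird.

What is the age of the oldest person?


Oldest: Pat at 70

70


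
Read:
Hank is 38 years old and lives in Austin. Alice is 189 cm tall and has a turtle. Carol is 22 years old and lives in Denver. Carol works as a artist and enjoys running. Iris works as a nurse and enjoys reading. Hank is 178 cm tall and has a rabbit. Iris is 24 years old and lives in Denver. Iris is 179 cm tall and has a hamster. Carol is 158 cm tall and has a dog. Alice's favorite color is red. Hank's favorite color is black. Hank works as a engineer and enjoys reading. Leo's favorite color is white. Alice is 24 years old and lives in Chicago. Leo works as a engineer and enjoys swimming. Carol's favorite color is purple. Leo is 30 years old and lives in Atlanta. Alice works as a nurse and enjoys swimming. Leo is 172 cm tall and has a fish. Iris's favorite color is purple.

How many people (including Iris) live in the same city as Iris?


Iris lives in Denver. Count = 2

2


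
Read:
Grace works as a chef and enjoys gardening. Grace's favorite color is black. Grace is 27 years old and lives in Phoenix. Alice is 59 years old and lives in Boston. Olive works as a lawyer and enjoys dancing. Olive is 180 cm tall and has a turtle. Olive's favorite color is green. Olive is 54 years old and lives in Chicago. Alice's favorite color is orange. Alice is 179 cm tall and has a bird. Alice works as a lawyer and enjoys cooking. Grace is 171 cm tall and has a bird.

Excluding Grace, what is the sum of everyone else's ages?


Sum (excluding Grace): 113

113


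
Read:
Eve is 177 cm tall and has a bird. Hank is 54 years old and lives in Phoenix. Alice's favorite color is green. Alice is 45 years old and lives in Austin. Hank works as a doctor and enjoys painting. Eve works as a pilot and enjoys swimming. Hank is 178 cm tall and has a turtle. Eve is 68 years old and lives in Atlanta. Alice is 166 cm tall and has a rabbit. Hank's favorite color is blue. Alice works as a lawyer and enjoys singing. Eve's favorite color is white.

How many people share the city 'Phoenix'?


Count: 1

1


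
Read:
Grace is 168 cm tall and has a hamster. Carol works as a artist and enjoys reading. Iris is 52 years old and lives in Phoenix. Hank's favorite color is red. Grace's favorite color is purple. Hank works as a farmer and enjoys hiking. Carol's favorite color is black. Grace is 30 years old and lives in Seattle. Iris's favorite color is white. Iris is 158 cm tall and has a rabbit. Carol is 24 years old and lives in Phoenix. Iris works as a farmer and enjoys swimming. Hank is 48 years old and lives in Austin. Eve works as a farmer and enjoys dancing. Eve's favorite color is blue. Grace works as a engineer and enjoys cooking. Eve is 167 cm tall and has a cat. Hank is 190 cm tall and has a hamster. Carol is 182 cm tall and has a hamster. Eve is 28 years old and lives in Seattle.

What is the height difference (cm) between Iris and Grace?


|158 - 168| = 10

10


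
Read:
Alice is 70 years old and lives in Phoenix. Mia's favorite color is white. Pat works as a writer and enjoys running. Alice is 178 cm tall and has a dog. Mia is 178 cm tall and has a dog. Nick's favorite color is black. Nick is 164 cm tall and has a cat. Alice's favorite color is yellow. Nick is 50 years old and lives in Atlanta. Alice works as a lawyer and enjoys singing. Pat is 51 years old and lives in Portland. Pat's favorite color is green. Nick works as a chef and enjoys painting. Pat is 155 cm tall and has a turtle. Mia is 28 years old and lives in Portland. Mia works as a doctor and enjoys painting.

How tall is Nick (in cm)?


Nick is 164 cm tall

164


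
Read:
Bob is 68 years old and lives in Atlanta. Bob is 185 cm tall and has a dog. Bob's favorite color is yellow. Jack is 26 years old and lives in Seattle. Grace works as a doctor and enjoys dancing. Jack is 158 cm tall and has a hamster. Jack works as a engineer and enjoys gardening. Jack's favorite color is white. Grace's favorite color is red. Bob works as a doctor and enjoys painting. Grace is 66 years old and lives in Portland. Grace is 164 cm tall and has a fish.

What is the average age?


Sum=160, n=3, avg=53.33

53.33


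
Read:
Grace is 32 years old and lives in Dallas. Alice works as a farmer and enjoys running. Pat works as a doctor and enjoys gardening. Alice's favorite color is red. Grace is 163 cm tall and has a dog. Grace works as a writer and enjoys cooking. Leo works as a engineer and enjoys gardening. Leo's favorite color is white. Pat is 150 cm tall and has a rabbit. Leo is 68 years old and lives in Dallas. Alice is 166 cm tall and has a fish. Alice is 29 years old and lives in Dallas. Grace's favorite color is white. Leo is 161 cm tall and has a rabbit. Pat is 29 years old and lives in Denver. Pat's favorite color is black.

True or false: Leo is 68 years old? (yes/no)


Leo is actually 68. yes

yes


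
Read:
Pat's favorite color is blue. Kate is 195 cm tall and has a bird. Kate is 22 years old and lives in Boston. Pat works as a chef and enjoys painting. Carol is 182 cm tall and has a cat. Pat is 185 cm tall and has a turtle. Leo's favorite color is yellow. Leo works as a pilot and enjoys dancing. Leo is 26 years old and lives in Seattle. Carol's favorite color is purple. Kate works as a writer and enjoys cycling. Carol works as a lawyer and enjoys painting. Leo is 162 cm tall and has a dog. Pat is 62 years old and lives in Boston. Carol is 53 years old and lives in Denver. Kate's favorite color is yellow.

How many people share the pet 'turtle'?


Count: 1

1


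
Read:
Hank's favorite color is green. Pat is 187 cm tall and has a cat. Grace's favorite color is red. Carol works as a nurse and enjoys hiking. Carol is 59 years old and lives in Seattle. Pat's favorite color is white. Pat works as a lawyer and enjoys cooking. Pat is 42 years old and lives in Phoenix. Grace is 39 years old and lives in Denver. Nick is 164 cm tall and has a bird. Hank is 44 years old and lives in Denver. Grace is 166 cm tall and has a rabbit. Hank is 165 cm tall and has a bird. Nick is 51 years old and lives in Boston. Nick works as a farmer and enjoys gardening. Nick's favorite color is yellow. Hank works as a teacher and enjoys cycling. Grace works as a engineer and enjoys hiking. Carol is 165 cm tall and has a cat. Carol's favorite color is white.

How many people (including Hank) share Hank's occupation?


Hank is a teacher. Count = 1

1


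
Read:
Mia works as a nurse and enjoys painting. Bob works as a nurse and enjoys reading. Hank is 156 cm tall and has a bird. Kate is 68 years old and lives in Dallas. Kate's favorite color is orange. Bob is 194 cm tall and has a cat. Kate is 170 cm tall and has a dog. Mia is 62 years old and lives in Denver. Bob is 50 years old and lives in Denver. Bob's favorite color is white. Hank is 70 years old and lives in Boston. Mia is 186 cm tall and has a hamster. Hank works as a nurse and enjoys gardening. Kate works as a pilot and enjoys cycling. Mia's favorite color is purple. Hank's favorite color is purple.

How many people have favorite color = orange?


Count: 1

1


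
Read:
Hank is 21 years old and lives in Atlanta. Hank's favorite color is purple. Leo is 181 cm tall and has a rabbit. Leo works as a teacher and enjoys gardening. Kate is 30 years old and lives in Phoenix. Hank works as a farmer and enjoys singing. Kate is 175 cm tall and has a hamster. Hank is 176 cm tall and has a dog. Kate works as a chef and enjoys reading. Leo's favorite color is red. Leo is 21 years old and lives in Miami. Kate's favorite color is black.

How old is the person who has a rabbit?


Person with rabbit is Leo, age 21

21


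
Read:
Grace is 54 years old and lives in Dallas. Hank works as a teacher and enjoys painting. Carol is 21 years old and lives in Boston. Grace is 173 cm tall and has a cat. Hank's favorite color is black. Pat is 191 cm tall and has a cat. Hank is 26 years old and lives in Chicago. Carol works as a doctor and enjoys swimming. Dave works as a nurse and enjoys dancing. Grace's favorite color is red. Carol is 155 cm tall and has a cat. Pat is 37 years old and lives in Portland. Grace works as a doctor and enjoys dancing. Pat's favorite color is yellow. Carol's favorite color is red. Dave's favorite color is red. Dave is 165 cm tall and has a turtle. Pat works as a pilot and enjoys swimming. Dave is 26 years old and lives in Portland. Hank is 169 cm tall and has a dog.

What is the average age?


Sum=164, n=5, avg=32.8

32.8


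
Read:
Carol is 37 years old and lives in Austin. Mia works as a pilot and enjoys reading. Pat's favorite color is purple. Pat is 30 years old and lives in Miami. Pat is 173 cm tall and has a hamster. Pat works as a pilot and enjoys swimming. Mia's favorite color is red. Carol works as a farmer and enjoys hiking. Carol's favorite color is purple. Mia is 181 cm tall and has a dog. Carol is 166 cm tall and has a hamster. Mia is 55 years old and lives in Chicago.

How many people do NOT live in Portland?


Not in Portland: 3

3


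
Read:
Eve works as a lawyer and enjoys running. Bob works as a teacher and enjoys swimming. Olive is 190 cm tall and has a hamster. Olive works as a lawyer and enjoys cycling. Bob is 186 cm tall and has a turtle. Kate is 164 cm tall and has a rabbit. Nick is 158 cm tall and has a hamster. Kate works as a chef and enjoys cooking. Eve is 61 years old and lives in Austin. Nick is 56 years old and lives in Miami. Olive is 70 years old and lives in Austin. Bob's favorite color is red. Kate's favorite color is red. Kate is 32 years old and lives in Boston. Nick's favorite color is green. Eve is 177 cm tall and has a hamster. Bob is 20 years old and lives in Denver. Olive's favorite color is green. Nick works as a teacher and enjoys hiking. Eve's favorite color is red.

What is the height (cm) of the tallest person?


Tallest: Olive at 190 cm

190


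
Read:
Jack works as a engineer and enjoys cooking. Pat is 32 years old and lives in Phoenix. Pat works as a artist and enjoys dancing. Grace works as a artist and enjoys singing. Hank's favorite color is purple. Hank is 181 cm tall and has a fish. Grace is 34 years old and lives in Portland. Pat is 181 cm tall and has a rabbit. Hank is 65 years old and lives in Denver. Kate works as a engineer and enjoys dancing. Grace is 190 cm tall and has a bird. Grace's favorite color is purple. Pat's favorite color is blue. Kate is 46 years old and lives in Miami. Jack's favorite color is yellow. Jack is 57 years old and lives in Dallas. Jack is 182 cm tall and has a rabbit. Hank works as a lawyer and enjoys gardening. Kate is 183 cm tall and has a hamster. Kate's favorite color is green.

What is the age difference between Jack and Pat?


|57 - 32| = 25

25


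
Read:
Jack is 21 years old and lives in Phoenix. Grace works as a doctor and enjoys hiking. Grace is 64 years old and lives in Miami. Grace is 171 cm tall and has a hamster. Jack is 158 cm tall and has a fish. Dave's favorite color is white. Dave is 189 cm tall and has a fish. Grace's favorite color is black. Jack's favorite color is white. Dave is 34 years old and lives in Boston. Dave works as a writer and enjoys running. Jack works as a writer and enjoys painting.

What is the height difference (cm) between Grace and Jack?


|171 - 158| = 13

13


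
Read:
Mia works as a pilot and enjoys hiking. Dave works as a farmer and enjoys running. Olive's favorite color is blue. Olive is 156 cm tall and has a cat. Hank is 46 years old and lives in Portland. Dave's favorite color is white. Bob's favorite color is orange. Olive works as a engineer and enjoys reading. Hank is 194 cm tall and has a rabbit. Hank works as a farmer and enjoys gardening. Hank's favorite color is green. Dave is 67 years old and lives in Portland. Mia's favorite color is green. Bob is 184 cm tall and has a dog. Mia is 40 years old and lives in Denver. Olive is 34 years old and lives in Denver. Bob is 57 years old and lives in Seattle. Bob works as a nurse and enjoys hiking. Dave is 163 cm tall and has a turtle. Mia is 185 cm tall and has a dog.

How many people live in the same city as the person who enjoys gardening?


Person with hobby gardening is Hank, city Portland. Count = 2

2


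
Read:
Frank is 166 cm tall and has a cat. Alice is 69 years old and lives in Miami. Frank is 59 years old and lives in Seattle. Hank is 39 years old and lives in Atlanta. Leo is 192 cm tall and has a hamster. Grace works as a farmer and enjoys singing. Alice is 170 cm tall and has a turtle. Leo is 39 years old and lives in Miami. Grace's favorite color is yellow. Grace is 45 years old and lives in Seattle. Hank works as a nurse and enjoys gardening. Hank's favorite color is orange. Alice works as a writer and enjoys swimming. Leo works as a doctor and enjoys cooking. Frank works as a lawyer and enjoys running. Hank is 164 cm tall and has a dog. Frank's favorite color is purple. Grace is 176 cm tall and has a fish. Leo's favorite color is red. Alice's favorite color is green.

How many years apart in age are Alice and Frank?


69 vs 59, diff = 10

10


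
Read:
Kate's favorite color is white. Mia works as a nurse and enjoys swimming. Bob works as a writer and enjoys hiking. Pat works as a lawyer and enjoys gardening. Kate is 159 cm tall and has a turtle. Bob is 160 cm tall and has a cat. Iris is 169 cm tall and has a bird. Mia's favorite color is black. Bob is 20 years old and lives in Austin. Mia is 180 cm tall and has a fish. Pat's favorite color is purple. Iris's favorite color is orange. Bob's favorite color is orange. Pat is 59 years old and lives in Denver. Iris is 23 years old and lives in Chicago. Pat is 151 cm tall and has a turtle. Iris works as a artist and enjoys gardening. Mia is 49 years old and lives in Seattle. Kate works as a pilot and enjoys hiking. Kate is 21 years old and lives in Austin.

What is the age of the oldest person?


Oldest: Pat at 59

59


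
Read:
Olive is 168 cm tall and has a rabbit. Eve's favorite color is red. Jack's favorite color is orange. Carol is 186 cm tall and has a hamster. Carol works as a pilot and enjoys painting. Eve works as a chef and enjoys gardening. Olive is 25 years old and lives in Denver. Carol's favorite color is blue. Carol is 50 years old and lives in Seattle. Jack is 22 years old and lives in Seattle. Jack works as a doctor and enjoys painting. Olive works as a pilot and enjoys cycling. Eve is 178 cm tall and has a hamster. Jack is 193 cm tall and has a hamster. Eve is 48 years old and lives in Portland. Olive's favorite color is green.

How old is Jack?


Jack is 22 years old

22


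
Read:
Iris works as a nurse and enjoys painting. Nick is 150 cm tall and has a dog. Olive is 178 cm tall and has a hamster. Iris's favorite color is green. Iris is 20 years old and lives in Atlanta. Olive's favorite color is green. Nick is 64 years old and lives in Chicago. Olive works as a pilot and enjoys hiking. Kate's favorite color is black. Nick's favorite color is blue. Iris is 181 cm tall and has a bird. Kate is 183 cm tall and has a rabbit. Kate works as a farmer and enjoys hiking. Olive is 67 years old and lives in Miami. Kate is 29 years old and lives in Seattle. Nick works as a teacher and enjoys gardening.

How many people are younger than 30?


Filter: 2

2


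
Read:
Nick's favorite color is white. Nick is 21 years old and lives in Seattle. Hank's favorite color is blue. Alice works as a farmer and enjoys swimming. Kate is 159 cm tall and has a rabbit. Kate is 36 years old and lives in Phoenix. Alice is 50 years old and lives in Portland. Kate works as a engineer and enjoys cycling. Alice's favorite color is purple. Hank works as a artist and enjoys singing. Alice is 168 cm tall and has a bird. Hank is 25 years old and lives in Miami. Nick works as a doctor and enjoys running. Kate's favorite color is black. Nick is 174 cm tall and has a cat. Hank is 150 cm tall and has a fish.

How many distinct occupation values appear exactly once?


Unique occupation values: 4

4


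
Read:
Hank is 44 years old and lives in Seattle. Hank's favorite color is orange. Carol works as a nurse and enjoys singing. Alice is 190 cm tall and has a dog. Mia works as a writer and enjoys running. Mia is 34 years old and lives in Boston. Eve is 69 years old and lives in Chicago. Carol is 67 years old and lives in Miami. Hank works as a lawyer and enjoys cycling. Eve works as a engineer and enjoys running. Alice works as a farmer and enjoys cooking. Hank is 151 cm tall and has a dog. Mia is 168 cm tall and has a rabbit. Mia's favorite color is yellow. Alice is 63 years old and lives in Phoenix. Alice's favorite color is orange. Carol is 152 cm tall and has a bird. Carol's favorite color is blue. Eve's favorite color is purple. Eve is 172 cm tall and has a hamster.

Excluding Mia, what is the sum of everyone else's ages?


Sum (excluding Mia): 243

243


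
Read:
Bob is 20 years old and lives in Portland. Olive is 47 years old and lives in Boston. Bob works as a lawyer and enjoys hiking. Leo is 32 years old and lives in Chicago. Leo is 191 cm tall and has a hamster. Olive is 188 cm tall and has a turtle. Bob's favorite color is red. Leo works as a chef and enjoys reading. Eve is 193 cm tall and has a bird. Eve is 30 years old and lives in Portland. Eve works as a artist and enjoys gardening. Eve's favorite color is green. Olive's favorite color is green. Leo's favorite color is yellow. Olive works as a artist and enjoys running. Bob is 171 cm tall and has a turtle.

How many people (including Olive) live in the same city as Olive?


Olive lives in Boston. Count = 1

1


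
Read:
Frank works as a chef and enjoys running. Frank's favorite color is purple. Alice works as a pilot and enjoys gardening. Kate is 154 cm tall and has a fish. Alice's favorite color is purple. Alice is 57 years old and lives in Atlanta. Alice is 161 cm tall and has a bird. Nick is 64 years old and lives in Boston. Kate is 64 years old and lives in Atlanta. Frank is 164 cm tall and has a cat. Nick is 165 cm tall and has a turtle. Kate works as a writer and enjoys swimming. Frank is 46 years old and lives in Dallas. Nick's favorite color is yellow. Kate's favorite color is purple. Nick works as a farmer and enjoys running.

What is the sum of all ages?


46+57+64+64 = 231

231


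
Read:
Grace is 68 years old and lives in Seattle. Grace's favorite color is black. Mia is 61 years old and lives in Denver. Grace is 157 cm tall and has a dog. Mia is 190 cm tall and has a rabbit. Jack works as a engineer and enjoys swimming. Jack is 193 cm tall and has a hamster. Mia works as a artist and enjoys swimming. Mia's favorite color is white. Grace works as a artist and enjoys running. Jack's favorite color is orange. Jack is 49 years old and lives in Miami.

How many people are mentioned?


People: Jack, Grace, Mia. Count = 3

3


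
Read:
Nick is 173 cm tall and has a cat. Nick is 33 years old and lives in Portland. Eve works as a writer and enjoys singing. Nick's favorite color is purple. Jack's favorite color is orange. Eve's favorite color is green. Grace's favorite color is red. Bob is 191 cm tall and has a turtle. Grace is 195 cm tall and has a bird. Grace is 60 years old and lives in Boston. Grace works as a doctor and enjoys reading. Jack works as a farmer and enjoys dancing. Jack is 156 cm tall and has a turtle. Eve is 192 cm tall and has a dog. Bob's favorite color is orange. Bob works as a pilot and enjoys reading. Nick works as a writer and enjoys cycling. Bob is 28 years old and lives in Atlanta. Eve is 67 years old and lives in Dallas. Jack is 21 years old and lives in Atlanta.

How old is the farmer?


The farmer is Jack, age 21

21


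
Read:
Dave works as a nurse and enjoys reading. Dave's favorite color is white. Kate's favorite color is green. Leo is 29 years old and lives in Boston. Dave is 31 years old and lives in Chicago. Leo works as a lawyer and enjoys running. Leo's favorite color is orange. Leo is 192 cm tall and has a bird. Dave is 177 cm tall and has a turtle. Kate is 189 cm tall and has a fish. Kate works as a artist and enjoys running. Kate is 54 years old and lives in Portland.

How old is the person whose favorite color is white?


Person with favorite color=white is Dave, age 31

31


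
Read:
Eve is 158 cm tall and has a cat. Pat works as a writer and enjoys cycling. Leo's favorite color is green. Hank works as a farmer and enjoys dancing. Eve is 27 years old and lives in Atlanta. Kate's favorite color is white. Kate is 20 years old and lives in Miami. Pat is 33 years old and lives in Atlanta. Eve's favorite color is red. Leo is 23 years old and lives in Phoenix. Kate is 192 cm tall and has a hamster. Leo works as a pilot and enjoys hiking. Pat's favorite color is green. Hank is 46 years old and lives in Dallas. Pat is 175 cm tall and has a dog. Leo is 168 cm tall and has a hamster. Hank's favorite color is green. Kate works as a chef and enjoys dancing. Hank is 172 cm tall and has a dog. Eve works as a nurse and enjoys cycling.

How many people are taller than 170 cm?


Taller than 170: 3

3


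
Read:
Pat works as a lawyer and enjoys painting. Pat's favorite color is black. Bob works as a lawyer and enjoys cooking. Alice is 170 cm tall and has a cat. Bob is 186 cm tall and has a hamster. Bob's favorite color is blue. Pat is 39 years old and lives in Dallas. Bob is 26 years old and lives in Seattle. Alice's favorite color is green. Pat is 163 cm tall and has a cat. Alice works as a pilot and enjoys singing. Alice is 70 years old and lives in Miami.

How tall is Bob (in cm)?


Bob is 186 cm tall

186


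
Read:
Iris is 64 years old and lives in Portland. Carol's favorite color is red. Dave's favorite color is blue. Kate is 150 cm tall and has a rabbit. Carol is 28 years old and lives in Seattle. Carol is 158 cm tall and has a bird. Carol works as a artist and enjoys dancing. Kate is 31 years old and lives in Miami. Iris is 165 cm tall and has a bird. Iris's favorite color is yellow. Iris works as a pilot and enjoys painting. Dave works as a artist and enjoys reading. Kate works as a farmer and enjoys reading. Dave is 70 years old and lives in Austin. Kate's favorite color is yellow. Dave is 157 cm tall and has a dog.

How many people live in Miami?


Count in Miami: 1

1


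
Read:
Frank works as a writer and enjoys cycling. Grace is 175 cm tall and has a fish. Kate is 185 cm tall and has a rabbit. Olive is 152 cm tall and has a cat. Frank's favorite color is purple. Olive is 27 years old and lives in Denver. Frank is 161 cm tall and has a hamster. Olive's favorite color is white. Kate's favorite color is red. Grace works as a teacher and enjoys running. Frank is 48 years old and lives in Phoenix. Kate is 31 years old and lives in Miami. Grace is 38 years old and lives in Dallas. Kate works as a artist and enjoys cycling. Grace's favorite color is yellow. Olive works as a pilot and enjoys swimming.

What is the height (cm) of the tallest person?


Tallest: Kate at 185 cm

185


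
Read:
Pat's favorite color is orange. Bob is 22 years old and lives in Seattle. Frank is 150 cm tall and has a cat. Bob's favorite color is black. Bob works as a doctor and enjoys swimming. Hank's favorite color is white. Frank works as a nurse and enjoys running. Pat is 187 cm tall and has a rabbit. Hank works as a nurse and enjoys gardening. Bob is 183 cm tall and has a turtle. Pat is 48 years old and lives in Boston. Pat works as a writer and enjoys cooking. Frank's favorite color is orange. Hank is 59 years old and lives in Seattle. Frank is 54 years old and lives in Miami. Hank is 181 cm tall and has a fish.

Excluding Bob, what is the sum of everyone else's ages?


Sum (excluding Bob): 161

161


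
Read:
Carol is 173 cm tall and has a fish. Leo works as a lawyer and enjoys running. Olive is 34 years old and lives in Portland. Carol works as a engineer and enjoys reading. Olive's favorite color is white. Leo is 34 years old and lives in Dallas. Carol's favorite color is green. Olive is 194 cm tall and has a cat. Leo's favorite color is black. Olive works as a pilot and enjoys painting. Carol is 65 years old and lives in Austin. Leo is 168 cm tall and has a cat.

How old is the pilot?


The pilot is Olive, age 34

34


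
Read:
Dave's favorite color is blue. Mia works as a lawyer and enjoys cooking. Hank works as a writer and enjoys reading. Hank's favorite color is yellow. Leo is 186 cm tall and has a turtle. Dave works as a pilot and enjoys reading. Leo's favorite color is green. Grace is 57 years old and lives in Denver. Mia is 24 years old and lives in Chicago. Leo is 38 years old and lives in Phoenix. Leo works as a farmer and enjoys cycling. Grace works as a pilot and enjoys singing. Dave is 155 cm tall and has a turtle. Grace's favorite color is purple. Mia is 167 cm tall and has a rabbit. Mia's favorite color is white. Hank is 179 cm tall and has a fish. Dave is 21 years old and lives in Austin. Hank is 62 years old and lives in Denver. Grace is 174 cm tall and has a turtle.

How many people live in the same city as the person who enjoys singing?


Person with hobby singing is Grace, city Denver. Count = 2

2


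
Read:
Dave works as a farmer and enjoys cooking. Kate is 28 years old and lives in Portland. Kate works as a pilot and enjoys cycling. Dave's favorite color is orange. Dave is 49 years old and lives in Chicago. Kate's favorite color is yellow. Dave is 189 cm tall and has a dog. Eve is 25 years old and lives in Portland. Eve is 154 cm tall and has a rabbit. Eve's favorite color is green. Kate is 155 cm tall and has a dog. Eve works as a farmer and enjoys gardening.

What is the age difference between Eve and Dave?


|25 - 49| = 24

24


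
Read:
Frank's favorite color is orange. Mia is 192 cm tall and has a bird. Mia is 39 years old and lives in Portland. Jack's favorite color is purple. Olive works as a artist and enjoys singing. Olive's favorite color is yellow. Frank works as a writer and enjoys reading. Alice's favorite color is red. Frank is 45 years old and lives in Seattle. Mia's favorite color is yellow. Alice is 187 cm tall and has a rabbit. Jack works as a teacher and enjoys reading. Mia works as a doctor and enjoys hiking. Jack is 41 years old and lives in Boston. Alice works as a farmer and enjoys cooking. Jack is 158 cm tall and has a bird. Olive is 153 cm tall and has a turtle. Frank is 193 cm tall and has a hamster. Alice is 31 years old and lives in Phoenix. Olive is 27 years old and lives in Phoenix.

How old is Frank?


Frank is 45 years old

45


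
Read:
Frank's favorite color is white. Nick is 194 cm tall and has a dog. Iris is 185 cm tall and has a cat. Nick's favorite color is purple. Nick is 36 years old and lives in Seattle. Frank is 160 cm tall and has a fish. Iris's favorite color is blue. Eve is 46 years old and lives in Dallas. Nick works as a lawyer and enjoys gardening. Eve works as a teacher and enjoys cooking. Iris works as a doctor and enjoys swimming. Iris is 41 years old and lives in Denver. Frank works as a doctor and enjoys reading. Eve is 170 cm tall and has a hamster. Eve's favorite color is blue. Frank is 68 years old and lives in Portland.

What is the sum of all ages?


41+36+68+46 = 191

191


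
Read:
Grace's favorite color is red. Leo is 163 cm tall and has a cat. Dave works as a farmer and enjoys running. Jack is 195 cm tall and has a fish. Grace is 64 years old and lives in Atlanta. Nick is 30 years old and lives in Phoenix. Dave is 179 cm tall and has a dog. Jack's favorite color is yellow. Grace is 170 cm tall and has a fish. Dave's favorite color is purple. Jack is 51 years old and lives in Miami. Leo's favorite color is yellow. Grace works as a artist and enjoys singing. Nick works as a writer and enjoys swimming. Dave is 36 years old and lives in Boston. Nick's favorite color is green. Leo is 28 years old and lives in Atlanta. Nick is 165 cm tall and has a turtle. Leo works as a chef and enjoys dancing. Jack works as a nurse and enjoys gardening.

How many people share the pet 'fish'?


Count: 2

2


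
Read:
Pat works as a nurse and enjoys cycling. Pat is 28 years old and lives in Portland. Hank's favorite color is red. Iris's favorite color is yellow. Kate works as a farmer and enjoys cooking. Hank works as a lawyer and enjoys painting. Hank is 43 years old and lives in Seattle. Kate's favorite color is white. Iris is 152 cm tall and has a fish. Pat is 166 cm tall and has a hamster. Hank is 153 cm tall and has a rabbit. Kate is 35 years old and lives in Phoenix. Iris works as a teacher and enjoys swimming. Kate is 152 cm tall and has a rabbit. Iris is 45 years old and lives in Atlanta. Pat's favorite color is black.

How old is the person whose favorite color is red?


Person with favorite color=red is Hank, age 43

43
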